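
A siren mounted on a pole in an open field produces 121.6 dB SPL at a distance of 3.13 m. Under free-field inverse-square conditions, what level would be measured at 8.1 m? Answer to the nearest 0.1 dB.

113.3 dB SPL

Free-field point source: level drops by 20·log₁₀ of the distance ratio.
ΔL = −20·log₁₀(8.1/3.13) = -8.26 dB, so L₂ = 121.6 + (-8.26) = 113.3 dB SPL.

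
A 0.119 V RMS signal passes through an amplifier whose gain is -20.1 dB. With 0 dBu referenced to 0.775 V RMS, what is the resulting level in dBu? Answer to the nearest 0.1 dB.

-36.4 dBu

Input level: 20·log₁₀(0.119/0.775) = -16.28 dBu.
Output: -16.28 − 20.1 = -36.4 dBu.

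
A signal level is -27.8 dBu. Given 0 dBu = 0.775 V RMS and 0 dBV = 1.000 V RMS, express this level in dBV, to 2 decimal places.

-30.01 dBV

The offset between the scales is 20·log₁₀(0.775/1.000) = −2.214 dB.
So dBV = -27.8 − 2.214 = -30.01 dBV.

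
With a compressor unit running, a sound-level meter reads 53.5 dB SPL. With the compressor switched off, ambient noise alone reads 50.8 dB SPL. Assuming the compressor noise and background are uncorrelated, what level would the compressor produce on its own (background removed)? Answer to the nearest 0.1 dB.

Remove the background by subtracting linear intensities:
L_src = 10·log₁₀(10^(53.5/10) − 10^(50.8/10)) = 10·log₁₀(103600) = 50.2 dB SPL.

50.2 dB SPL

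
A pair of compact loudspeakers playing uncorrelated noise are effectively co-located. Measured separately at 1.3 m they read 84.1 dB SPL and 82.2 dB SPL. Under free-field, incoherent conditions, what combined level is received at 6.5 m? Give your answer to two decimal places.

72.28 dB SPL

Combined at 1.3 m: 10·log₁₀(10^(84.1/10)+10^(82.2/10)) = 86.263 dB SPL.
Then apply −20·log₁₀(6.5/1.3) = -13.979 dB → 72.28 dB SPL.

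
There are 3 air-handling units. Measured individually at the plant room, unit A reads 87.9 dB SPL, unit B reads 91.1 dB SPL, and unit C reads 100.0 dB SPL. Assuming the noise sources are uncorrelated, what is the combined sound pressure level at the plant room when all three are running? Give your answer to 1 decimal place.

100.8 dB SPL

Incoherent sources sum as intensities:
L_total = 10·log₁₀(10^(87.9/10) + 10^(91.1/10) + 10^(100.0/10)) = 10·log₁₀(11905000000) = 100.8 dB SPL.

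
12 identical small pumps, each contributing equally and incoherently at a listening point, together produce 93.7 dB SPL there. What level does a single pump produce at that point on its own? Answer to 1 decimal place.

82.9 dB SPL

12 equal incoherent sources add 10·log₁₀(12) = 10.79 dB over one source.
L_one = 93.7 − 10.79 = 82.9 dB SPL.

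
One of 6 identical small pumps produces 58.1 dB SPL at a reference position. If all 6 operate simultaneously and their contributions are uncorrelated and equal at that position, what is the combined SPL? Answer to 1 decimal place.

65.9 dB SPL

6 equal incoherent sources raise the level by 10·log₁₀(6) = 7.78 dB.
L_total = 58.1 + 7.78 = 65.9 dB SPL.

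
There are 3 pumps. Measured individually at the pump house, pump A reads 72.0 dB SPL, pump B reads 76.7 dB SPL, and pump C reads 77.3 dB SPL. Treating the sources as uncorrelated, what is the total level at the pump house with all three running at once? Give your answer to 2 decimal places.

80.66 dB SPL

Uncorrelated sources add in intensity (power), not in dB.
L_total = 10·log₁₀(10^(72.0/10) + 10^(76.7/10) + 10^(77.3/10)) = 10·log₁₀(116300000) = 80.66 dB SPL.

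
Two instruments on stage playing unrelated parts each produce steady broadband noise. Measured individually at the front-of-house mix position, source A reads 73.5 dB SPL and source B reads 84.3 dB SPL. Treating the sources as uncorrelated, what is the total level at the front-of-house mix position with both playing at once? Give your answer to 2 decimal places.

Add the sources as powers (linear), then convert back to dB:
L_total = 10·log₁₀(10^(73.5/10) + 10^(84.3/10)) = 10·log₁₀(291500000) = 84.65 dB SPL.

84.65 dB SPL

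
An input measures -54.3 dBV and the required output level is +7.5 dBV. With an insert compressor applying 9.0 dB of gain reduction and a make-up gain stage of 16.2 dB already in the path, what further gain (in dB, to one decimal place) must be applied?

The required make-up gain is the shortfall in the dB sum.
G = +7.5 − (-54.3) + 9.0 − 16.2 = 54.6 dB.

54.6 dB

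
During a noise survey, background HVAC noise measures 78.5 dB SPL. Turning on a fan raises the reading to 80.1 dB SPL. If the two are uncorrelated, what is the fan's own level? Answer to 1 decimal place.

Background correction is a power subtraction:
L_src = 10·log₁₀(10^(80.1/10) − 10^(78.5/10)) = 10·log₁₀(31530000) = 75.0 dB SPL.

75.0 dB SPL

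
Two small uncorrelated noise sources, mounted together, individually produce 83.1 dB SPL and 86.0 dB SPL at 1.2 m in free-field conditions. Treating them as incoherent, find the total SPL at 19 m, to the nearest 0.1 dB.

Combined at 1.2 m: 10·log₁₀(10^(83.1/10)+10^(86.0/10)) = 87.80 dB SPL.
Then apply −20·log₁₀(19/1.2) = -23.99 dB → 63.8 dB SPL.

63.8 dB SPL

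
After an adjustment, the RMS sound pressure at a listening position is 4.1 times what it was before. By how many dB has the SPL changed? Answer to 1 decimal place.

SPL change from a pressure ratio uses the 20·log₁₀ form:
20·log₁₀(4.1) = 12.3 dB.

12.3 dB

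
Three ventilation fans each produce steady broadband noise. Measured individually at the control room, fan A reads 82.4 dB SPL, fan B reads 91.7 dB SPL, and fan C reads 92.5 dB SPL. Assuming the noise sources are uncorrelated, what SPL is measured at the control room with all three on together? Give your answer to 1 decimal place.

Add the sources as powers (linear), then convert back to dB:
L_total = 10·log₁₀(10^(82.4/10) + 10^(91.7/10) + 10^(92.5/10)) = 10·log₁₀(3431000000) = 95.4 dB SPL.

95.4 dB SPL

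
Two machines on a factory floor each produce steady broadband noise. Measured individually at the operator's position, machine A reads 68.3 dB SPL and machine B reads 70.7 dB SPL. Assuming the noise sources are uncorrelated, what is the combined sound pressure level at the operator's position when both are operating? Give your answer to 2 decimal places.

Uncorrelated sources add in intensity (power), not in dB.
L_total = 10·log₁₀(10^(68.3/10) + 10^(70.7/10)) = 10·log₁₀(18510000) = 72.67 dB SPL.

72.67 dB SPL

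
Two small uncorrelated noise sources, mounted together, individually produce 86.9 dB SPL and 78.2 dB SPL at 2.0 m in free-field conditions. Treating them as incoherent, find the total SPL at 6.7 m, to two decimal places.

Combined at 2.0 m: 10·log₁₀(10^(86.9/10)+10^(78.2/10)) = 87.450 dB SPL.
Then apply −20·log₁₀(6.7/2.0) = -10.501 dB → 76.95 dB SPL.

76.95 dB SPL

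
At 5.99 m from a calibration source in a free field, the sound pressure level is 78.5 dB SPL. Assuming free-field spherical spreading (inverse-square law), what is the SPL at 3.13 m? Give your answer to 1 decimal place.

Inverse-square spreading gives ΔL = −20·log₁₀(d₂/d₁).
ΔL = −20·log₁₀(3.13/5.99) = 5.64 dB, so L₂ = 78.5 + (5.64) = 84.1 dB SPL.

84.1 dB SPL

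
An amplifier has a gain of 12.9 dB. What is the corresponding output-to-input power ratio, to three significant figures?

Power ratio = 10^(dB/10).
10^(12.9/10) = 10^(1.290) = 19.5.

19.5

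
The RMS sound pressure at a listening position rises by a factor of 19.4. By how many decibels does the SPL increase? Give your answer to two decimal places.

SPL change from a pressure ratio uses the 20·log₁₀ form:
20·log₁₀(19.4) = 25.76 dB.

25.76 dB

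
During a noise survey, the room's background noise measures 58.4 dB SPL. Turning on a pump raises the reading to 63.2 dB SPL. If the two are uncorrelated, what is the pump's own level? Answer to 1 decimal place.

61.5 dB SPL

Remove the background by subtracting linear intensities:
L_src = 10·log₁₀(10^(63.2/10) − 10^(58.4/10)) = 10·log₁₀(1397000) = 61.5 dB SPL.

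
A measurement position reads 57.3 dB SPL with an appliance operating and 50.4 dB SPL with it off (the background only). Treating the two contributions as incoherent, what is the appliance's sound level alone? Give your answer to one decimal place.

56.3 dB SPL

Background correction is a power subtraction:
L_src = 10·log₁₀(10^(57.3/10) − 10^(50.4/10)) = 10·log₁₀(427400) = 56.3 dB SPL.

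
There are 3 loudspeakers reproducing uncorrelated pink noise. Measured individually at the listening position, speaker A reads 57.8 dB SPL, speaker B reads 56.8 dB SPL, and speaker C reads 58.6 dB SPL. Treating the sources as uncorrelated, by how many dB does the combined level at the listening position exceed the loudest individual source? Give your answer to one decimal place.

4.0 dB

Uncorrelated sources add in intensity (power), not in dB.
L_total = 10·log₁₀(10^(57.8/10) + 10^(56.8/10) + 10^(58.6/10)) = 62.57 dB SPL.
Excess over the loudest (58.6 dB): 62.57 − 58.6 = 4.0 dB.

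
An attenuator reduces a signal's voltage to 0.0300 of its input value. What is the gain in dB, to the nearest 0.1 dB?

-30.5 dB

For a voltage ratio, dB = 20·log₁₀(V₂/V₁).
20·log₁₀(0.0300) = -30.5 dB.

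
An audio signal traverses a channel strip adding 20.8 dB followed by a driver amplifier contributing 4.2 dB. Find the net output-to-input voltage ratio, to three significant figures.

Net gain = 20.8 + 4.2 = 25.0 dB.
Voltage ratio = 10^(25.0/20) = 17.8.

17.8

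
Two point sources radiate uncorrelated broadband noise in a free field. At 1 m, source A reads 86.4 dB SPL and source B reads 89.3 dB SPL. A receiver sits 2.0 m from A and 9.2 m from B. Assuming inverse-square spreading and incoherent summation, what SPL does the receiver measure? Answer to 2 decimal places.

At the listener: L_A = 86.4 − 20·log₁₀(2.0) = 80.379 dB; L_B = 89.3 − 20·log₁₀(9.2) = 70.024 dB.
Combined: 10·log₁₀(10^(80.379/10)+10^(70.024/10)) = 80.76 dB SPL.

80.76 dB SPL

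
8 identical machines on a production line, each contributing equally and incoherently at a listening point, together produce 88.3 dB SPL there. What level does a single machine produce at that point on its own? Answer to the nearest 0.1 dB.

8 equal incoherent sources add 10·log₁₀(8) = 9.03 dB over one source.
L_one = 88.3 − 9.03 = 79.3 dB SPL.

79.3 dB SPL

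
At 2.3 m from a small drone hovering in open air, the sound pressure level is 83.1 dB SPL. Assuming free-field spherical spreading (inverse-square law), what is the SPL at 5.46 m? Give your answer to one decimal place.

75.6 dB SPL

For a point source in a free field, ΔL = −20·log₁₀(d₂/d₁).
ΔL = −20·log₁₀(5.46/2.3) = -7.51 dB, so L₂ = 83.1 + (-7.51) = 75.6 dB SPL.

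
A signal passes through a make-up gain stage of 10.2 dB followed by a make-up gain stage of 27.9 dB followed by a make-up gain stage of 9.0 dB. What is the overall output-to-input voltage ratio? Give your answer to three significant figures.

226

Net gain = 10.2 + 27.9 + 9.0 = 47.1 dB.
Voltage ratio = 10^(47.1/20) = 226.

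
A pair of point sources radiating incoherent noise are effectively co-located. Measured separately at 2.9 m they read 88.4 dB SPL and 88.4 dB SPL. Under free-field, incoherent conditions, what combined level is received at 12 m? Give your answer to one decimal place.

79.1 dB SPL

Combined at 2.9 m: 10·log₁₀(10^(88.4/10)+10^(88.4/10)) = 91.41 dB SPL.
Then apply −20·log₁₀(12/2.9) = -12.34 dB → 79.1 dB SPL.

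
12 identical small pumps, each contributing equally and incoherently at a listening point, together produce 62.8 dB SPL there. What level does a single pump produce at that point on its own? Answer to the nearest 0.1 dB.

12 equal incoherent sources add 10·log₁₀(12) = 10.79 dB over one source.
L_one = 62.8 − 10.79 = 52.0 dB SPL.

52.0 dB SPL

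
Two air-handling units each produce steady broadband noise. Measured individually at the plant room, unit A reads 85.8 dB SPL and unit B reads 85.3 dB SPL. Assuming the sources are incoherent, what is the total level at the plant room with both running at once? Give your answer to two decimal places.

88.57 dB SPL

Incoherent sources sum as intensities:
L_total = 10·log₁₀(10^(85.8/10) + 10^(85.3/10)) = 10·log₁₀(719000000) = 88.57 dB SPL.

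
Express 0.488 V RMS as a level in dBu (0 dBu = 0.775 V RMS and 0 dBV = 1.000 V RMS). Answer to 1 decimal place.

-4.0 dBu

dBu = 20·log₁₀(V / 0.775 V).
20·log₁₀(0.488/0.775) = -4.0 dBu.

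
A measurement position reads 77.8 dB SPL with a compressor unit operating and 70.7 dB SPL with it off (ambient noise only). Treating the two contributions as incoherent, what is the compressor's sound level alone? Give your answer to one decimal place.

76.9 dB SPL

Background correction is a power subtraction:
L_src = 10·log₁₀(10^(77.8/10) − 10^(70.7/10)) = 10·log₁₀(48510000) = 76.9 dB SPL.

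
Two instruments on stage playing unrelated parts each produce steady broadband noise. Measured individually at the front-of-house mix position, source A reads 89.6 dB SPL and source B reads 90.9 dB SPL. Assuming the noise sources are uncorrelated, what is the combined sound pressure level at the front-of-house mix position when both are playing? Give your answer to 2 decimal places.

93.31 dB SPL

Incoherent sources sum as intensities:
L_total = 10·log₁₀(10^(89.6/10) + 10^(90.9/10)) = 10·log₁₀(2142000000) = 93.31 dB SPL.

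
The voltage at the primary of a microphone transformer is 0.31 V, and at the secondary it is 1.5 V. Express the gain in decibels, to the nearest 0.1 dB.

For a voltage ratio, dB = 20·log₁₀(V₂/V₁).
20·log₁₀(1.5/0.31) = 20·log₁₀(4.839) = 13.7 dB.

13.7 dB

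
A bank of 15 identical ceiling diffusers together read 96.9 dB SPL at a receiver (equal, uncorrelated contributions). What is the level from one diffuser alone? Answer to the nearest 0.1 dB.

15 equal incoherent sources add 10·log₁₀(15) = 11.76 dB over one source.
L_one = 96.9 − 11.76 = 85.1 dB SPL.

85.1 dB SPL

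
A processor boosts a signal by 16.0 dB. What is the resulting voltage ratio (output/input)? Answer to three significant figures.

6.31

Voltage ratio = 10^(dB/20).
10^(16.0/20) = 10^(0.8000) = 6.31.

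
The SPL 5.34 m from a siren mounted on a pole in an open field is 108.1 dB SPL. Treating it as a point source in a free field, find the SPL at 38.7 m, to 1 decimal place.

Inverse-square spreading gives ΔL = −20·log₁₀(d₂/d₁).
ΔL = −20·log₁₀(38.7/5.34) = -17.20 dB, so L₂ = 108.1 + (-17.20) = 90.9 dB SPL.

90.9 dB SPL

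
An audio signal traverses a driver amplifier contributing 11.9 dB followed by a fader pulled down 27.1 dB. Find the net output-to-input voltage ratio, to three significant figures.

0.174

Net gain = 11.9 + (−27.1) = -15.2 dB.
Voltage ratio = 10^(-15.2/20) = 0.174.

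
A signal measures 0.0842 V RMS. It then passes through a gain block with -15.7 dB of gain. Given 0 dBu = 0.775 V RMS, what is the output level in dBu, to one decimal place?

Input level: 20·log₁₀(0.0842/0.775) = -19.28 dBu.
Output: -19.28 − 15.7 = -35.0 dBu.

-35.0 dBu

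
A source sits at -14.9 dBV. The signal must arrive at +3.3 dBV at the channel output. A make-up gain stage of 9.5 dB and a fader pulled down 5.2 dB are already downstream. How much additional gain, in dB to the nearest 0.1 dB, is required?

13.9 dB

The required make-up gain is the shortfall in the dB sum.
G = +3.3 − (-14.9) − 9.5 + 5.2 = 13.9 dB.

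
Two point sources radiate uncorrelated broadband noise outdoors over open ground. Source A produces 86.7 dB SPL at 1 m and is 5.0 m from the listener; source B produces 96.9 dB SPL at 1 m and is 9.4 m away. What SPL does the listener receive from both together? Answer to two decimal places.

At the listener: L_A = 86.7 − 20·log₁₀(5.0) = 72.721 dB; L_B = 96.9 − 20·log₁₀(9.4) = 77.437 dB.
Combined: 10·log₁₀(10^(72.721/10)+10^(77.437/10)) = 78.70 dB SPL.

78.70 dB SPL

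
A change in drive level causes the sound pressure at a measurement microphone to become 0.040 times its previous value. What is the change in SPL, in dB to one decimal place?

-28.0 dB

Sound pressure is an amplitude quantity: ΔL = 20·log₁₀(p₂/p₁).
20·log₁₀(0.040) = -28.0 dB.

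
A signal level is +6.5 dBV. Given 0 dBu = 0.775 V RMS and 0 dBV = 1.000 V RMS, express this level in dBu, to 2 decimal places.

+8.71 dBu

The offset between the scales is 20·log₁₀(0.775/1.000) = −2.214 dB.
So dBu = +6.5 + 2.214 = +8.71 dBu.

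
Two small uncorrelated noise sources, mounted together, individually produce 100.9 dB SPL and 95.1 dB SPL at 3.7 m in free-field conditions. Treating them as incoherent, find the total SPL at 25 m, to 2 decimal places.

85.32 dB SPL

Combined at 3.7 m: 10·log₁₀(10^(100.9/10)+10^(95.1/10)) = 101.914 dB SPL.
Then apply −20·log₁₀(25/3.7) = -16.595 dB → 85.32 dB SPL.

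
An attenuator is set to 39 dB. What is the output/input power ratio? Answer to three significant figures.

0.000126

Power ratio = 10^(dB/10).
10^(-39/10) = 10^(-3.900) = 0.000126.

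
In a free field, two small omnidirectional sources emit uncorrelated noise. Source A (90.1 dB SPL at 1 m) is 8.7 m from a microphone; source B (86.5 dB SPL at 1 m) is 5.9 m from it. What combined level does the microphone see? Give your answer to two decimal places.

At the listener: L_A = 90.1 − 20·log₁₀(8.7) = 71.310 dB; L_B = 86.5 − 20·log₁₀(5.9) = 71.083 dB.
Combined: 10·log₁₀(10^(71.310/10)+10^(71.083/10)) = 74.21 dB SPL.

74.21 dB SPL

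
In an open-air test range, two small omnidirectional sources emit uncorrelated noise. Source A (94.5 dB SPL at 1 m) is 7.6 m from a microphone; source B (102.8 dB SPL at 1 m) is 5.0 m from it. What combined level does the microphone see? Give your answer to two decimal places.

At the listener: L_A = 94.5 − 20·log₁₀(7.6) = 76.884 dB; L_B = 102.8 − 20·log₁₀(5.0) = 88.821 dB.
Combined: 10·log₁₀(10^(76.884/10)+10^(88.821/10)) = 89.09 dB SPL.

89.09 dB SPL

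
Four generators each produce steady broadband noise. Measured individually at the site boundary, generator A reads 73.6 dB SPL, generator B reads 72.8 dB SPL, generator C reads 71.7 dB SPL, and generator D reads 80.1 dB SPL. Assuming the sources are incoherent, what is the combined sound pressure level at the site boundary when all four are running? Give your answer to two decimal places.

82.02 dB SPL

Add the sources as powers (linear), then convert back to dB:
L_total = 10·log₁₀(10^(73.6/10) + 10^(72.8/10) + 10^(71.7/10) + 10^(80.1/10)) = 10·log₁₀(159100000) = 82.02 dB SPL.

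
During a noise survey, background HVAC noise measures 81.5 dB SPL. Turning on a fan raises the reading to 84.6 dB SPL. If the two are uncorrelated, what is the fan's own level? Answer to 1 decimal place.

Subtract intensities: L_src = 10·log₁₀(10^(L_total/10) − 10^(L_bg/10)).
L_src = 10·log₁₀(10^(84.6/10) − 10^(81.5/10)) = 10·log₁₀(147100000) = 81.7 dB SPL.

81.7 dB SPL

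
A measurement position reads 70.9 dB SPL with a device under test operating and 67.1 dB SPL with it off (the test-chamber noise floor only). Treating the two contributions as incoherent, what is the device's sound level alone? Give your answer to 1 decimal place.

68.6 dB SPL

Background correction is a power subtraction:
L_src = 10·log₁₀(10^(70.9/10) − 10^(67.1/10)) = 10·log₁₀(7174000) = 68.6 dB SPL.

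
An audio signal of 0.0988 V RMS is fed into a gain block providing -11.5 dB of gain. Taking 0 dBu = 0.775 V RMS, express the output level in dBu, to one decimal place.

Input level: 20·log₁₀(0.0988/0.775) = -17.89 dBu.
Output: -17.89 − 11.5 = -29.4 dBu.

-29.4 dBu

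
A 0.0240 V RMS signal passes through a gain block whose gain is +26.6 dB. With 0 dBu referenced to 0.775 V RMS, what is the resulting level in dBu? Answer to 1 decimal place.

-3.6 dBu

Input level: 20·log₁₀(0.0240/0.775) = -30.18 dBu.
Output: -30.18 + 26.6 = -3.6 dBu.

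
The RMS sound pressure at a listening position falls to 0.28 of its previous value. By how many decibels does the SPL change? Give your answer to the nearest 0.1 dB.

-11.1 dB

SPL change from a pressure ratio uses the 20·log₁₀ form:
20·log₁₀(0.28) = -11.1 dB.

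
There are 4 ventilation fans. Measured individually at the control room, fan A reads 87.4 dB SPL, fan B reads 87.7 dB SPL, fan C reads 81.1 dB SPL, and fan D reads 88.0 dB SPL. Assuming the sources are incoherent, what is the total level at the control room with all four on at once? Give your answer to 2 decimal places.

92.78 dB SPL

Add the sources as powers (linear), then convert back to dB:
L_total = 10·log₁₀(10^(87.4/10) + 10^(87.7/10) + 10^(81.1/10) + 10^(88.0/10)) = 10·log₁₀(1898000000) = 92.78 dB SPL.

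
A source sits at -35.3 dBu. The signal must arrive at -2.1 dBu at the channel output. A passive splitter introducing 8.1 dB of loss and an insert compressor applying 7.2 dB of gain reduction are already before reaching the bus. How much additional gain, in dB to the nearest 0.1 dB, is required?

48.5 dB

The required make-up gain is the shortfall in the dB sum.
G = -2.1 − (-35.3) + 8.1 + 7.2 = 48.5 dB.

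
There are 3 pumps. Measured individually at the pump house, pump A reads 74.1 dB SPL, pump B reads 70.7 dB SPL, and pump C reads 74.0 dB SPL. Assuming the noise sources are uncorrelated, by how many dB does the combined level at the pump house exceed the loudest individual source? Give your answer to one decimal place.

Incoherent sources sum as intensities:
L_total = 10·log₁₀(10^(74.1/10) + 10^(70.7/10) + 10^(74.0/10)) = 77.96 dB SPL.
Excess over the loudest (74.1 dB): 77.96 − 74.1 = 3.9 dB.

3.9 dB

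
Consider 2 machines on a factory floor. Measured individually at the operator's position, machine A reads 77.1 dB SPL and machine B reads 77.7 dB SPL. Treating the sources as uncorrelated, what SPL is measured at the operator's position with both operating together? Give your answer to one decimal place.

80.4 dB SPL

Uncorrelated sources add in intensity (power), not in dB.
L_total = 10·log₁₀(10^(77.1/10) + 10^(77.7/10)) = 10·log₁₀(110200000) = 80.4 dB SPL.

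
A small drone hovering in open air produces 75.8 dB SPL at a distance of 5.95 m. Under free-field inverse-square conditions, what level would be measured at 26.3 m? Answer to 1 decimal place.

Free-field point source: level drops by 20·log₁₀ of the distance ratio.
ΔL = −20·log₁₀(26.3/5.95) = -12.91 dB, so L₂ = 75.8 + (-12.91) = 62.9 dB SPL.

62.9 dB SPL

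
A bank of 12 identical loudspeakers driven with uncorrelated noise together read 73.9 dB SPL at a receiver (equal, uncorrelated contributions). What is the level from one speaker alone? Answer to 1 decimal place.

63.1 dB SPL

12 equal incoherent sources add 10·log₁₀(12) = 10.79 dB over one source.
L_one = 73.9 − 10.79 = 63.1 dB SPL.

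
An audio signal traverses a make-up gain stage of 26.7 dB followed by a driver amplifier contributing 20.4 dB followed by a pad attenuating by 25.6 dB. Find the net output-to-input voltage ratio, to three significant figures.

Net gain = 26.7 + 20.4 + (−25.6) = 21.5 dB.
Voltage ratio = 10^(21.5/20) = 11.9.

11.9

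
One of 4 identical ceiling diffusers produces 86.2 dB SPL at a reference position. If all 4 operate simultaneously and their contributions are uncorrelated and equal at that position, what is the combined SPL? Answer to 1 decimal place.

92.2 dB SPL

4 equal incoherent sources raise the level by 10·log₁₀(4) = 6.02 dB.
L_total = 86.2 + 6.02 = 92.2 dB SPL.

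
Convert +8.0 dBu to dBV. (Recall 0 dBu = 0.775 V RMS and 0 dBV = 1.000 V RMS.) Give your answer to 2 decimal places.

The offset between the scales is 20·log₁₀(0.775/1.000) = −2.214 dB.
So dBV = +8.0 − 2.214 = +5.79 dBV.

+5.79 dBV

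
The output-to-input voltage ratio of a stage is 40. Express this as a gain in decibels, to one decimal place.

Voltage is an amplitude quantity, so gain = 20·log₁₀(V_out/V_in).
20·log₁₀(40) = 32.0 dB.

32.0 dB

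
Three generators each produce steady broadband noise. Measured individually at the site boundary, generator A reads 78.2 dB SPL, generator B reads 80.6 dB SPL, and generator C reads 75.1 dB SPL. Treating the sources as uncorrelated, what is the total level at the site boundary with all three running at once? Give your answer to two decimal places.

Incoherent sources sum as intensities:
L_total = 10·log₁₀(10^(78.2/10) + 10^(80.6/10) + 10^(75.1/10)) = 10·log₁₀(213200000) = 83.29 dB SPL.

83.29 dB SPL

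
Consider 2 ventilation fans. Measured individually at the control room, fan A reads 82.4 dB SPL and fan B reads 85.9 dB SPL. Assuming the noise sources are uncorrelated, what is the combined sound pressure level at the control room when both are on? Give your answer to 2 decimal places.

87.50 dB SPL

Uncorrelated sources add in intensity (power), not in dB.
L_total = 10·log₁₀(10^(82.4/10) + 10^(85.9/10)) = 10·log₁₀(562800000) = 87.50 dB SPL.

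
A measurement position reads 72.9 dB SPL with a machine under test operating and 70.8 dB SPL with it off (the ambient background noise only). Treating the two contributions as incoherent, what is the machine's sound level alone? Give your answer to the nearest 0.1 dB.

Subtract intensities: L_src = 10·log₁₀(10^(L_total/10) − 10^(L_bg/10)).
L_src = 10·log₁₀(10^(72.9/10) − 10^(70.8/10)) = 10·log₁₀(7476000) = 68.7 dB SPL.

68.7 dB SPL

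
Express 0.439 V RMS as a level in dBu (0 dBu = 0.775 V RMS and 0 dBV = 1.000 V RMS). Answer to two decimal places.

dBu = 20·log₁₀(V / 0.775 V).
20·log₁₀(0.439/0.775) = -4.94 dBu.

-4.94 dBu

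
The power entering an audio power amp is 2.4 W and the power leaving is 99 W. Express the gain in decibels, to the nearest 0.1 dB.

Power is a power quantity, so gain = 10·log₁₀(P_out/P_in).
10·log₁₀(99/2.4) = 10·log₁₀(41.25) = 16.2 dB.

16.2 dB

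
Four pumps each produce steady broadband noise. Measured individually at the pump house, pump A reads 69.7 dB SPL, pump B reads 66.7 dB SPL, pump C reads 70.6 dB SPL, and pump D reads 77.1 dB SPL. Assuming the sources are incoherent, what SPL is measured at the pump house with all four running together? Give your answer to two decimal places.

Add the sources as powers (linear), then convert back to dB:
L_total = 10·log₁₀(10^(69.7/10) + 10^(66.7/10) + 10^(70.6/10) + 10^(77.1/10)) = 10·log₁₀(76780000) = 78.85 dB SPL.

78.85 dB SPL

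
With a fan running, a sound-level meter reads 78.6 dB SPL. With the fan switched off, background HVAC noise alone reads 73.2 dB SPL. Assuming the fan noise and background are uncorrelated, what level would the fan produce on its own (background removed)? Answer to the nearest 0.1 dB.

77.1 dB SPL

Subtract intensities: L_src = 10·log₁₀(10^(L_total/10) − 10^(L_bg/10)).
L_src = 10·log₁₀(10^(78.6/10) − 10^(73.2/10)) = 10·log₁₀(51550000) = 77.1 dB SPL.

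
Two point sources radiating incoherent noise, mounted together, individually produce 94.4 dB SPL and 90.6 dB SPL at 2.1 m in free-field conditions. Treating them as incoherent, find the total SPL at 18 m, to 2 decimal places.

Combined at 2.1 m: 10·log₁₀(10^(94.4/10)+10^(90.6/10)) = 95.913 dB SPL.
Then apply −20·log₁₀(18/2.1) = -18.661 dB → 77.25 dB SPL.

77.25 dB SPL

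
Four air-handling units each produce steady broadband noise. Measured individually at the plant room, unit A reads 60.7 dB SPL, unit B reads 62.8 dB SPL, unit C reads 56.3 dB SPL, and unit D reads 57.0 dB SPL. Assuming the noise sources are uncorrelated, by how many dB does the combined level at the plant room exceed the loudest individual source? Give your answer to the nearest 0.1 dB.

3.2 dB

Uncorrelated sources add in intensity (power), not in dB.
L_total = 10·log₁₀(10^(60.7/10) + 10^(62.8/10) + 10^(56.3/10) + 10^(57.0/10)) = 66.03 dB SPL.
Excess over the loudest (62.8 dB): 66.03 − 62.8 = 3.2 dB.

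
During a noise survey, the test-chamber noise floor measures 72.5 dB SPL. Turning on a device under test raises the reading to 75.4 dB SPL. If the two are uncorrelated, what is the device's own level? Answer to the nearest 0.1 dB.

Remove the background by subtracting linear intensities:
L_src = 10·log₁₀(10^(75.4/10) − 10^(72.5/10)) = 10·log₁₀(16890000) = 72.3 dB SPL.

72.3 dB SPL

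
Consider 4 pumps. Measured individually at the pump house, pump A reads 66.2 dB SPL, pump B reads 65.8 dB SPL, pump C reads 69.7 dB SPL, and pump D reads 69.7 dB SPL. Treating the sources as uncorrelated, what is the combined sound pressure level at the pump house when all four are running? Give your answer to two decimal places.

Uncorrelated sources add in intensity (power), not in dB.
L_total = 10·log₁₀(10^(66.2/10) + 10^(65.8/10) + 10^(69.7/10) + 10^(69.7/10)) = 10·log₁₀(26640000) = 74.25 dB SPL.

74.25 dB SPL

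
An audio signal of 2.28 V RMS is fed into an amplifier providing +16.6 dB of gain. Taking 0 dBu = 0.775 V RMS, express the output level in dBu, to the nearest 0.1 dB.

Input level: 20·log₁₀(2.28/0.775) = 9.37 dBu.
Output: 9.37 + 16.6 = +26.0 dBu.

+26.0 dBu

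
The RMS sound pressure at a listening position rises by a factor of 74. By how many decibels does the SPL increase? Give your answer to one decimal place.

37.4 dB

SPL change from a pressure ratio uses the 20·log₁₀ form:
20·log₁₀(74) = 37.4 dB.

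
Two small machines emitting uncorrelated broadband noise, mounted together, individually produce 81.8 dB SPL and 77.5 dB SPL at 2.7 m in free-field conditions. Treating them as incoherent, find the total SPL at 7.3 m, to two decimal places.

Combined at 2.7 m: 10·log₁₀(10^(81.8/10)+10^(77.5/10)) = 83.172 dB SPL.
Then apply −20·log₁₀(7.3/2.7) = -8.639 dB → 74.53 dB SPL.

74.53 dB SPL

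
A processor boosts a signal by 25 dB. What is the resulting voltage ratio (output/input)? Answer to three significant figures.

Voltage ratio = 10^(dB/20).
10^(25/20) = 10^(1.250) = 17.8.

17.8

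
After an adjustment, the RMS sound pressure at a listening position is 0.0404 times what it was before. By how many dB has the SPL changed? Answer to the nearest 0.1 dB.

-27.9 dB

Sound pressure is an amplitude quantity: ΔL = 20·log₁₀(p₂/p₁).
20·log₁₀(0.0404) = -27.9 dB.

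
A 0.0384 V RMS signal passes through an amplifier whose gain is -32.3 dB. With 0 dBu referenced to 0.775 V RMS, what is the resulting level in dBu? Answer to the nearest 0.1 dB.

-58.4 dBu

Input level: 20·log₁₀(0.0384/0.775) = -26.10 dBu.
Output: -26.10 − 32.3 = -58.4 dBu.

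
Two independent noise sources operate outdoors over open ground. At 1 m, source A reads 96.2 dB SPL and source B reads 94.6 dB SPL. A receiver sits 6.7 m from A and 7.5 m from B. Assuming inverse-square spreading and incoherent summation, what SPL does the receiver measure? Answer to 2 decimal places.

81.59 dB SPL

At the listener: L_A = 96.2 − 20·log₁₀(6.7) = 79.679 dB; L_B = 94.6 − 20·log₁₀(7.5) = 77.099 dB.
Combined: 10·log₁₀(10^(79.679/10)+10^(77.099/10)) = 81.59 dB SPL.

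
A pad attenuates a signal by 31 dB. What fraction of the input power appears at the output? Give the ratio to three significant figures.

Power ratio = 10^(dB/10).
10^(-31/10) = 10^(-3.100) = 0.000794.

0.000794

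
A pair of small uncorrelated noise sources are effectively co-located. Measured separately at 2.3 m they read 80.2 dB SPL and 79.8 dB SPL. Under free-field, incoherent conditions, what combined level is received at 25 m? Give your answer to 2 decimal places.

Combined at 2.3 m: 10·log₁₀(10^(80.2/10)+10^(79.8/10)) = 83.015 dB SPL.
Then apply −20·log₁₀(25/2.3) = -20.724 dB → 62.29 dB SPL.

62.29 dB SPL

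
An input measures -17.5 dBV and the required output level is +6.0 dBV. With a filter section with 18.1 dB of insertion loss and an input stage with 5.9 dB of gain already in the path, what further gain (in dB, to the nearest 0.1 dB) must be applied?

35.7 dB

The required make-up gain is the shortfall in the dB sum.
G = +6.0 − (-17.5) + 18.1 − 5.9 = 35.7 dB.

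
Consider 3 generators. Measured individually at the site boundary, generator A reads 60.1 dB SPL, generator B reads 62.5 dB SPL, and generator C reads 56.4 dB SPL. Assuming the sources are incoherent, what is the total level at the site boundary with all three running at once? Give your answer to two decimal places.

Uncorrelated sources add in intensity (power), not in dB.
L_total = 10·log₁₀(10^(60.1/10) + 10^(62.5/10) + 10^(56.4/10)) = 10·log₁₀(3238000) = 65.10 dB SPL.

65.10 dB SPL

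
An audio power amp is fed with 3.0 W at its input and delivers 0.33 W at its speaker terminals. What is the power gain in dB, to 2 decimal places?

Power ratio → dB uses the 10·log₁₀ form:
10·log₁₀(0.33/3.0) = 10·log₁₀(0.1100) = -9.59 dB.

-9.59 dB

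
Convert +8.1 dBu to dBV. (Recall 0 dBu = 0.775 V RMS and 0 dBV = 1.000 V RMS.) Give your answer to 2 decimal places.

The offset between the scales is 20·log₁₀(0.775/1.000) = −2.214 dB.
So dBV = +8.1 − 2.214 = +5.89 dBV.

+5.89 dBV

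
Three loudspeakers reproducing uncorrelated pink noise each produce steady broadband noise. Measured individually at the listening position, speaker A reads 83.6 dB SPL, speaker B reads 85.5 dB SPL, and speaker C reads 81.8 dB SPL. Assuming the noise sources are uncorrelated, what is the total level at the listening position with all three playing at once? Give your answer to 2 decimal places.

Incoherent sources sum as intensities:
L_total = 10·log₁₀(10^(83.6/10) + 10^(85.5/10) + 10^(81.8/10)) = 10·log₁₀(735300000) = 88.66 dB SPL.

88.66 dB SPL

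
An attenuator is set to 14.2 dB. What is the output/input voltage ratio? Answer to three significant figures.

Voltage ratio = 10^(dB/20).
10^(-14.2/20) = 10^(-0.7100) = 0.195.

0.195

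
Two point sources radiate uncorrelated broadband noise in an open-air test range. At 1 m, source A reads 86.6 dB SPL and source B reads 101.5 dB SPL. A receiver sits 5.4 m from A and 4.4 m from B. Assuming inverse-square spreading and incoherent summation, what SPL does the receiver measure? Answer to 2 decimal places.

At the listener: L_A = 86.6 − 20·log₁₀(5.4) = 71.952 dB; L_B = 101.5 − 20·log₁₀(4.4) = 88.631 dB.
Combined: 10·log₁₀(10^(71.952/10)+10^(88.631/10)) = 88.72 dB SPL.

88.72 dB SPL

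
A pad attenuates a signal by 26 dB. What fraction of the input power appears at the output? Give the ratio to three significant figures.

Power ratio = 10^(dB/10).
10^(-26/10) = 10^(-2.600) = 0.00251.

0.00251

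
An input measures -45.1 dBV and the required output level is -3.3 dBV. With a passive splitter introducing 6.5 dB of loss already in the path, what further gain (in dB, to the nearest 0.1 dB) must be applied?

48.3 dB

The required make-up gain is the shortfall in the dB sum.
G = -3.3 − (-45.1) + 6.5 = 48.3 dB.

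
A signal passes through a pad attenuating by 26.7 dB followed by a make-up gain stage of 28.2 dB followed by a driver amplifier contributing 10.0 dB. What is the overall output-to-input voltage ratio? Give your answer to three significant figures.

3.76

Net gain = (−26.7) + 28.2 + 10.0 = 11.5 dB.
Voltage ratio = 10^(11.5/20) = 3.76.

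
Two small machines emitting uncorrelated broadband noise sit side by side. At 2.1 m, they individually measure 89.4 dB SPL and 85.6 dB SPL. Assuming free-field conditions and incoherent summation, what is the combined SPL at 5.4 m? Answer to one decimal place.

82.7 dB SPL

Combined at 2.1 m: 10·log₁₀(10^(89.4/10)+10^(85.6/10)) = 90.91 dB SPL.
Then apply −20·log₁₀(5.4/2.1) = -8.20 dB → 82.7 dB SPL.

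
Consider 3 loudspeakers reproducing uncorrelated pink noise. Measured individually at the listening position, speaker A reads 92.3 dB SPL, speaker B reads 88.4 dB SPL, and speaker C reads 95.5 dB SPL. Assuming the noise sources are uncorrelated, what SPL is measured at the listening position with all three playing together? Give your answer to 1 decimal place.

97.7 dB SPL

Incoherent sources sum as intensities:
L_total = 10·log₁₀(10^(92.3/10) + 10^(88.4/10) + 10^(95.5/10)) = 10·log₁₀(5938000000) = 97.7 dB SPL.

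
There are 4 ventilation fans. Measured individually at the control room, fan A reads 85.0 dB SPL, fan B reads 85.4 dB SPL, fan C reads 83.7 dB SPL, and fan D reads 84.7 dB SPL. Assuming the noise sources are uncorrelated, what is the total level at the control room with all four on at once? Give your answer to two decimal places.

Uncorrelated sources add in intensity (power), not in dB.
L_total = 10·log₁₀(10^(85.0/10) + 10^(85.4/10) + 10^(83.7/10) + 10^(84.7/10)) = 10·log₁₀(1193000000) = 90.76 dB SPL.

90.76 dB SPL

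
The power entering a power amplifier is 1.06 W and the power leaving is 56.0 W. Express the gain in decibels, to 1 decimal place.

For a power ratio, dB = 10·log₁₀(P₂/P₁).
10·log₁₀(56.0/1.06) = 10·log₁₀(52.83) = 17.2 dB.

17.2 dB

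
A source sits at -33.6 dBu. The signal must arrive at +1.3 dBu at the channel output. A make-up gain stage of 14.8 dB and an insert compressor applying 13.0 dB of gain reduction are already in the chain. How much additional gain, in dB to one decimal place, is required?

The required make-up gain is the shortfall in the dB sum.
G = +1.3 − (-33.6) − 14.8 + 13.0 = 33.1 dB.

33.1 dB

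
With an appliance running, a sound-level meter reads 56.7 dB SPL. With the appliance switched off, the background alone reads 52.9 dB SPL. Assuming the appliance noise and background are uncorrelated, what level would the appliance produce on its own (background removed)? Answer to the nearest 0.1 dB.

Subtract intensities: L_src = 10·log₁₀(10^(L_total/10) − 10^(L_bg/10)).
L_src = 10·log₁₀(10^(56.7/10) − 10^(52.9/10)) = 10·log₁₀(272800) = 54.4 dB SPL.

54.4 dB SPL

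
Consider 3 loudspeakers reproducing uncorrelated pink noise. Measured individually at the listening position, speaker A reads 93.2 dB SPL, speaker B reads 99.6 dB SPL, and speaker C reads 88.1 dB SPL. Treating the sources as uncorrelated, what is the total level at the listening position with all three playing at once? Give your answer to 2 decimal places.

Uncorrelated sources add in intensity (power), not in dB.
L_total = 10·log₁₀(10^(93.2/10) + 10^(99.6/10) + 10^(88.1/10)) = 10·log₁₀(11855000000) = 100.74 dB SPL.

100.74 dB SPL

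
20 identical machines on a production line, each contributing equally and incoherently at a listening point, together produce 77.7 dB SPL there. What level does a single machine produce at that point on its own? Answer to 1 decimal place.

20 equal incoherent sources add 10·log₁₀(20) = 13.01 dB over one source.
L_one = 77.7 − 13.01 = 64.7 dB SPL.

64.7 dB SPL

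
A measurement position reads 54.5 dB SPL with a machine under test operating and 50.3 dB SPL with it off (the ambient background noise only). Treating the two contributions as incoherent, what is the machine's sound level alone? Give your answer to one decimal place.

52.4 dB SPL

Subtract intensities: L_src = 10·log₁₀(10^(L_total/10) − 10^(L_bg/10)).
L_src = 10·log₁₀(10^(54.5/10) − 10^(50.3/10)) = 10·log₁₀(174700) = 52.4 dB SPL.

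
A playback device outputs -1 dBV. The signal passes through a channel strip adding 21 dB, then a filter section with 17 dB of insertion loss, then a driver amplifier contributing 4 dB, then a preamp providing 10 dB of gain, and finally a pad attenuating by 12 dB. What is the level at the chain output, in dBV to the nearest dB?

Cascaded gains and losses add directly in dB.
-1 + 21 − 17 + 4 + 10 − 12 = +5 dBV.

+5 dBV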